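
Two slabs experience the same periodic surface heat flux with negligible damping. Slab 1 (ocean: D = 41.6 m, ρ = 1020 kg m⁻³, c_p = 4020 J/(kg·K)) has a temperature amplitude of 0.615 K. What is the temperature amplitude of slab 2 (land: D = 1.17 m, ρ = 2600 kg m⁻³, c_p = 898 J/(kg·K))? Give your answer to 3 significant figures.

C_ocean = 1.71×10^8 J/(m²·K); C_land = 2.73×10^6 J/(m²·K).
A ∝ 1/C ⇒ A_land = A_ocean × C_ocean/C_land = 0.615 × 62.4 = 38.4 K.

38.4 K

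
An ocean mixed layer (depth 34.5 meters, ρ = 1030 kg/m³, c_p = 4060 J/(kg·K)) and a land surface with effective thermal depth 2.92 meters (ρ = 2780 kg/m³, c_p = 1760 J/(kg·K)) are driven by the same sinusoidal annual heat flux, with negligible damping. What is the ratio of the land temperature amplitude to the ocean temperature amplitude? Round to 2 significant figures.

10

C_ocean = 1030 × 4060 × 34.5 = 1.44×10^8 J/(m²·K).
C_land = 2780 × 1760 × 2.92 = 1.43×10^7 J/(m²·K).
Undamped amplitude ∝ 1/C, so A_land/A_ocean = C_ocean/C_land = 10.1.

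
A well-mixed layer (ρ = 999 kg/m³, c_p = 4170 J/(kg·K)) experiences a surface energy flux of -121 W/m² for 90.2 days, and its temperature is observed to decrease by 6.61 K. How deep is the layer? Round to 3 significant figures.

Heat input Q = F Δt = -121 × 7.79×10^6 s = -9.43×10^8 J/m².
Required areal heat capacity C = Q / ΔT = 1.43×10^8 J/(m²·K).
Depth D = C / (ρ c_p) = 1.43×10^8 / (999 × 4170) = 34.2 m.

34.2 m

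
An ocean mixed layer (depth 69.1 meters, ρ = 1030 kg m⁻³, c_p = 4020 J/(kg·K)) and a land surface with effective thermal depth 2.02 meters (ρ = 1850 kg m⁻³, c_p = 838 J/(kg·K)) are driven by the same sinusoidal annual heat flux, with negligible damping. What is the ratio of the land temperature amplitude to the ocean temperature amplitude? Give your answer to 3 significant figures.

C_ocean = 1030 × 4020 × 69.1 = 2.86×10^8 J/(m²·K).
C_land = 1850 × 838 × 2.02 = 3.13×10^6 J/(m²·K).
Undamped amplitude ∝ 1/C, so A_land/A_ocean = C_ocean/C_land = 91.4.

91.4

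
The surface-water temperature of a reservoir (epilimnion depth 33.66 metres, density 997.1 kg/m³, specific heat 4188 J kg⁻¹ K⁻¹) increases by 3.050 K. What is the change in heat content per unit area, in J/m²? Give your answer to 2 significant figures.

Areal heat capacity C = ρ c_p D = 997.1 × 4188 × 33.66 = 1.41×10^8 J/(m^2 K).
ΔQ = C ΔT = 1.41×10^8 × 3.050 = 4.29×10^8 J/m².

4.3×10^8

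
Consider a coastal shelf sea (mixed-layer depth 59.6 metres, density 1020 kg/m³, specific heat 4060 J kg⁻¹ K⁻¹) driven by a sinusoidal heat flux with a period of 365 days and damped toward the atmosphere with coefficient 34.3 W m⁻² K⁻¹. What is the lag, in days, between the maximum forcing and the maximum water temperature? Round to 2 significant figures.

Areal heat capacity C = ρ c_p D = 1020 × 4060 × 59.6 = 2.47×10^8 J/(m²·K).
ω = 2π / 3.15×10^7 s = 1.99×10^-7 s⁻¹.
Phase lag φ = arctan(Cω/λ) = arctan(49.2/34.3) = 0.962 rad.
Time lag = φ / ω = 0.962 / 1.99×10^-7 = 4.83×10^6 s = 55.9 days.

56 days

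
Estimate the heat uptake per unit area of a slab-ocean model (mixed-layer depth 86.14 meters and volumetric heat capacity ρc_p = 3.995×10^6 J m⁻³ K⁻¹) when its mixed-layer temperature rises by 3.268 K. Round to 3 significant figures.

Areal heat capacity C = ρc_p × D = 3.995×10^6 × 86.14 = 3.44×10^8 J/(m²·K).
ΔQ = C ΔT = 3.44×10^8 × 3.268 = 1.12×10^9 J/m².

1.12×10^9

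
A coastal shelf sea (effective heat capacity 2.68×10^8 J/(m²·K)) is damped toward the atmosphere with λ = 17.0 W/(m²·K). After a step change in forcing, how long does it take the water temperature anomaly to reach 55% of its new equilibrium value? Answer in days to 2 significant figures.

150 days

Areal heat capacity C = 2.68×10^8 J/(m²·K) (given).
τ = C / λ = 2.68×10^8 / 17.0 = 1.58×10^7 s.
Fraction reached: 1 − e^(−t/τ) = 0.55 ⇒ t = −τ ln(1 − 0.55) = τ × 0.799.
t = 1.26×10^7 s = 146 days.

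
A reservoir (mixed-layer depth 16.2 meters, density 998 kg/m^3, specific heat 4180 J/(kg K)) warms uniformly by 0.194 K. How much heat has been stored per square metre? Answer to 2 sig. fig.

1.3×10^7

Areal heat capacity C = ρ c_p D = 998 × 4180 × 16.2 = 6.76×10^7 J/(m^2 K).
ΔQ = C ΔT = 6.76×10^7 × 0.194 = 1.31×10^7 J/m².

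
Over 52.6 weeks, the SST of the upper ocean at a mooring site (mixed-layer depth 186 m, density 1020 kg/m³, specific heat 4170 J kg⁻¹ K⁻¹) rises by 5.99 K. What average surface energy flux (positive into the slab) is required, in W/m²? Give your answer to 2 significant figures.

Areal heat capacity C = ρ c_p D = 1020 × 4170 × 186 = 7.91×10^8 J/(m^2 K).
Required heat per unit area: Q = C ΔT = 7.91×10^8 × 5.99 = 4.74×10^9 J/m².
Flux F = Q / Δt = 4.74×10^9 / 3.18×10^7 s = 149 W/m².

150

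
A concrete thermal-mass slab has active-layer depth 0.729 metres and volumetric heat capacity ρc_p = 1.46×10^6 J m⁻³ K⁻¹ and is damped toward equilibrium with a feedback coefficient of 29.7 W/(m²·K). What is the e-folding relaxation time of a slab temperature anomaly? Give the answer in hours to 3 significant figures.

9.95 hours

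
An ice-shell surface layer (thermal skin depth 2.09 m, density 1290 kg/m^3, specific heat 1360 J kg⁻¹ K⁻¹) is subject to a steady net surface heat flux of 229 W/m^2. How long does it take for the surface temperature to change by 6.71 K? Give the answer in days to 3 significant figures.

1.24 days

Areal heat capacity C = ρ c_p D = 1290 × 1360 × 2.09 = 3.67×10^6 J/(m²·K).
Time required: Δt = C ΔT / F = 3.67×10^6 × 6.71 / 229 = 1.07×10^5 s.
In days: 1.07×10^5 s / (86400 s/day) = 1.24 days.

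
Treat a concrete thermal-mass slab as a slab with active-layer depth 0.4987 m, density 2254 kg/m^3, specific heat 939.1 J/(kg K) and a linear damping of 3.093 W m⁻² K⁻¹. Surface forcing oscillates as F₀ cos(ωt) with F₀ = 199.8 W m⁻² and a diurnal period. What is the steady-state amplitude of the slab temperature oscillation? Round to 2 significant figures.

Areal heat capacity C = ρ c_p D = 2254 × 939.1 × 0.4987 = 1.06×10^6 J/(m^2 K).
Angular frequency ω = 2π / T = 2π / 86400 s = 7.27×10^-5 s⁻¹.
√((Cω)² + λ²) = √((76.8)² + 3.093²) = 76.8 W/(m²·K).
Amplitude A = F₀ / √((Cω)²+λ²) = 199.8 / 76.8 = 2.60 K.

2.6 K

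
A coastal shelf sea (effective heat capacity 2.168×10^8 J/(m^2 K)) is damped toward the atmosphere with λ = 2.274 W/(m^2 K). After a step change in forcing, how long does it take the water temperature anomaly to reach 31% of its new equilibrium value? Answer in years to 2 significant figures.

Areal heat capacity C = 2.168×10^8 J/(m^2 K) (given).
τ = C / λ = 2.17×10^8 / 2.274 = 9.53×10^7 s.
Fraction reached: 1 − e^(−t/τ) = 0.31 ⇒ t = −τ ln(1 − 0.31) = τ × 0.371.
t = 3.54×10^7 s = 1.12 years.

1.1 years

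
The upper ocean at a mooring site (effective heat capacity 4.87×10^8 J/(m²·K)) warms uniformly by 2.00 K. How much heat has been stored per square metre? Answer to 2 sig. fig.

Areal heat capacity C = 4.87×10^8 J/(m²·K) (given).
ΔQ = C ΔT = 4.87×10^8 × 2.00 = 9.74×10^8 J/m².

9.7×10^8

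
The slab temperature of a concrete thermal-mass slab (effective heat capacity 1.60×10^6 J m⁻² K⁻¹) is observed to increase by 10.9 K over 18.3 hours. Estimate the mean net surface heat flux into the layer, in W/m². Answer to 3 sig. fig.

265

Areal heat capacity C = 1.60×10^6 J m⁻² K⁻¹ (given).
Required heat per unit area: Q = C ΔT = 1.60×10^6 × 10.9 = 1.74×10^7 J/m².
Flux F = Q / Δt = 1.74×10^7 / 65900 s = 265 W/m².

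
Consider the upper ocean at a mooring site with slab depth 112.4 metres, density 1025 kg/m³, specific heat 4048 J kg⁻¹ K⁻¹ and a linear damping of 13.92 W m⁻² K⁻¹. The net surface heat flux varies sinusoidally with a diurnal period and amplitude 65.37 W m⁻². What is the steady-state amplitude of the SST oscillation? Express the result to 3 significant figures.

0.00193 K

Areal heat capacity C = ρ c_p D = 1025 × 4048 × 112.4 = 4.66×10^8 J/(m²·K).
Angular frequency ω = 2π / T = 2π / 86400 s = 7.27×10^-5 s⁻¹.
√((Cω)² + λ²) = √((33900)² + 13.92²) = 33900 W/(m²·K).
Amplitude A = F₀ / √((Cω)²+λ²) = 65.37 / 33900 = 0.00193 K.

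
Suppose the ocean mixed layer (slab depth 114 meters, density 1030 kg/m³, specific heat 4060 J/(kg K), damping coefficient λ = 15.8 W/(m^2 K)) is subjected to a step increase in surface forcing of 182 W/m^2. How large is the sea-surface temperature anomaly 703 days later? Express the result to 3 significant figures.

9.98 K

Areal heat capacity C = ρ c_p D = 1030 × 4060 × 114 = 4.77×10^8 J/(m^2 K).
τ = C / λ = 4.77×10^8 / 15.8 = 3.02×10^7 s.
Equilibrium anomaly ΔT_eq = F / λ = 182 / 15.8 = 11.5 K.
t = 703 days = 6.07×10^7 s, so t/τ = 2.01.
ΔT(t) = ΔT_eq (1 − e^(−t/τ)) = 11.5 × (1 − e^−2.01) = 9.98 K.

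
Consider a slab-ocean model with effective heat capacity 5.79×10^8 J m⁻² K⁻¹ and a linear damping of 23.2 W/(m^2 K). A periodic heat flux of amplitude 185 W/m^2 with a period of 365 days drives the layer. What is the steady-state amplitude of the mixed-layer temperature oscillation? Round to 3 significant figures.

Areal heat capacity C = 5.79×10^8 J m⁻² K⁻¹ (given).
Angular frequency ω = 2π / T = 2π / 3.15×10^7 s = 1.99×10^-7 s⁻¹.
√((Cω)² + λ²) = √((115)² + 23.2²) = 118 W/(m²·K).
Amplitude A = F₀ / √((Cω)²+λ²) = 185 / 118 = 1.57 K.

1.57 K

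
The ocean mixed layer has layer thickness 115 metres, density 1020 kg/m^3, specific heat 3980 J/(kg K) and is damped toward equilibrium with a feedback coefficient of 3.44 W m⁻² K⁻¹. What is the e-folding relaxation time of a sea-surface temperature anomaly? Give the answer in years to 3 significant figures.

Areal heat capacity C = ρ c_p D = 1020 × 3980 × 115 = 4.67×10^8 J m⁻² K⁻¹.
Relaxation time τ = C / λ = 4.67×10^8 / 3.44 = 1.36×10^8 s.
In years: 1.36×10^8 s / (3.156×10^7 s/year) = 4.30 years.

4.30 years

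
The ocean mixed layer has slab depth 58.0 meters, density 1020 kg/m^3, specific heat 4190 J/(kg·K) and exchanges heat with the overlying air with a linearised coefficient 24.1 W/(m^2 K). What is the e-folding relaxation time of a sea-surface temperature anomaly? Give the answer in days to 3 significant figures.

119 days

Areal heat capacity C = ρ c_p D = 1020 × 4190 × 58.0 = 2.48×10^8 J m⁻² K⁻¹.
Relaxation time τ = C / λ = 2.48×10^8 / 24.1 = 1.03×10^7 s.
In days: 1.03×10^7 s / (86400 s/day) = 119 days.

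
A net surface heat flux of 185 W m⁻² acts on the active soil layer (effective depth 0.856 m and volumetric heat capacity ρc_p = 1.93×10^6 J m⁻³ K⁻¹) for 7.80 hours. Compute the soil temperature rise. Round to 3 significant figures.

Areal heat capacity C = ρc_p × D = 1.93×10^6 × 0.856 = 1.65×10^6 J/(m^2 K).
Net heat input Q = F Δt = 185 × (7.80 hours × 3600 s/hour) = 5.19×10^6 J/m².
ΔT = Q / C = 5.19×10^6 / 1.65×10^6 = 3.14 K.

3.14 K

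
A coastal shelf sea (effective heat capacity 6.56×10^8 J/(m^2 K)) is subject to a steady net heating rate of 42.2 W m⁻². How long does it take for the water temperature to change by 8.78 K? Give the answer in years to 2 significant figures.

Areal heat capacity C = 6.56×10^8 J/(m^2 K) (given).
Time required: Δt = C ΔT / F = 6.56×10^8 × 8.78 / 42.2 = 1.36×10^8 s.
In years: 1.36×10^8 s / (3.156×10^7 s/year) = 4.32 years.

4.3 years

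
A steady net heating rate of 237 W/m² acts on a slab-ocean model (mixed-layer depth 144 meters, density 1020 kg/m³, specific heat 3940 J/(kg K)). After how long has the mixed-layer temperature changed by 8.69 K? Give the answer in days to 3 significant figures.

246 days

Areal heat capacity C = ρ c_p D = 1020 × 3940 × 144 = 5.79×10^8 J/(m²·K).
Time required: Δt = C ΔT / F = 5.79×10^8 × 8.69 / 237 = 2.12×10^7 s.
In days: 2.12×10^7 s / (86400 s/day) = 246 days.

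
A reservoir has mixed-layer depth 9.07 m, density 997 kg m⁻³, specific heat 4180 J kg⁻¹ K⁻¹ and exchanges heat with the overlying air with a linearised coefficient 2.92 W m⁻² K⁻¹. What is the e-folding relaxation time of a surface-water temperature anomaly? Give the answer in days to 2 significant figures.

150 days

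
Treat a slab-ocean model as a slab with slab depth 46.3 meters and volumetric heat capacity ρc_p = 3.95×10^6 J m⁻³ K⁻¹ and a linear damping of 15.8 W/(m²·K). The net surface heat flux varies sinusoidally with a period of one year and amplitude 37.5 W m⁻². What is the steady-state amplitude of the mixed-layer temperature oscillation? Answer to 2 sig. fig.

0.94 K

Areal heat capacity C = ρc_p × D = 3.95×10^6 × 46.3 = 1.83×10^8 J m⁻² K⁻¹.
Angular frequency ω = 2π / T = 2π / 3.15×10^7 s = 1.99×10^-7 s⁻¹.
√((Cω)² + λ²) = √((36.4)² + 15.8²) = 39.7 W/(m²·K).
Amplitude A = F₀ / √((Cω)²+λ²) = 37.5 / 39.7 = 0.944 K.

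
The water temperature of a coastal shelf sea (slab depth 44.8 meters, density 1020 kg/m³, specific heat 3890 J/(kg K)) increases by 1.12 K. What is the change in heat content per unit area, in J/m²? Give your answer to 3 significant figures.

1.99×10^8

Areal heat capacity C = ρ c_p D = 1020 × 3890 × 44.8 = 1.78×10^8 J m⁻² K⁻¹.
ΔQ = C ΔT = 1.78×10^8 × 1.12 = 1.99×10^8 J/m².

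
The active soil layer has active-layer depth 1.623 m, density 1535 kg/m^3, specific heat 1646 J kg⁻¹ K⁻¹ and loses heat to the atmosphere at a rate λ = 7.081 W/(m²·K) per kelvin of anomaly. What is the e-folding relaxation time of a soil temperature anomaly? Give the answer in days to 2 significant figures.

6.7 days

Areal heat capacity C = ρ c_p D = 1535 × 1646 × 1.623 = 4.10×10^6 J m⁻² K⁻¹.
Relaxation time τ = C / λ = 4.10×10^6 / 7.081 = 5.79×10^5 s.
In days: 5.79×10^5 s / (86400 s/day) = 6.70 days.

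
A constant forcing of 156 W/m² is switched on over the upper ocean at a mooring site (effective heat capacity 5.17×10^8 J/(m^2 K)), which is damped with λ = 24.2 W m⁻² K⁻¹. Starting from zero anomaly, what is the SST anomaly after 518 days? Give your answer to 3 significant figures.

5.65 K

Areal heat capacity C = 5.17×10^8 J/(m^2 K) (given).
τ = C / λ = 5.17×10^8 / 24.2 = 2.14×10^7 s.
Equilibrium anomaly ΔT_eq = F / λ = 156 / 24.2 = 6.45 K.
t = 518 days = 4.48×10^7 s, so t/τ = 2.09.
ΔT(t) = ΔT_eq (1 − e^(−t/τ)) = 6.45 × (1 − e^−2.09) = 5.65 K.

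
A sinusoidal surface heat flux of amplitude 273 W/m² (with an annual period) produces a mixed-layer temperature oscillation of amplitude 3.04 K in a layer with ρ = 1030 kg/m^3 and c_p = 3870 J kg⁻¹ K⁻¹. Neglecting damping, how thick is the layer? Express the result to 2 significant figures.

ω = 2π / 3.15×10^7 s = 1.99×10^-7 s⁻¹.
Required C = F₀ / (A ω) = 273 / (3.04 × 1.99×10^-7) = 4.51×10^8 J/(m²·K).
D = C / (ρ c_p) = 4.51×10^8 / (1030 × 3870) = 113 m.

110 m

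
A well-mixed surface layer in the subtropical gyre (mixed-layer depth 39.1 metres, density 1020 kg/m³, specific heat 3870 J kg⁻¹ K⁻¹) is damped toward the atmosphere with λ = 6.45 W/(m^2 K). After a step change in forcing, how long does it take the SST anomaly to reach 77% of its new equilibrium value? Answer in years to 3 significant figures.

1.11 years

Areal heat capacity C = ρ c_p D = 1020 × 3870 × 39.1 = 1.54×10^8 J/(m^2 K).
τ = C / λ = 1.54×10^8 / 6.45 = 2.39×10^7 s.
Fraction reached: 1 − e^(−t/τ) = 0.77 ⇒ t = −τ ln(1 − 0.77) = τ × 1.47.
t = 3.52×10^7 s = 1.11 years.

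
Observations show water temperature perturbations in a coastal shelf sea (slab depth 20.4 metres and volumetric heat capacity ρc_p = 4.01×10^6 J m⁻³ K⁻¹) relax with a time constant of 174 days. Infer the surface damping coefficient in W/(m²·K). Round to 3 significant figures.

5.44

Areal heat capacity C = ρc_p × D = 4.01×10^6 × 20.4 = 8.18×10^7 J m⁻² K⁻¹.
τ = 174 days = 1.50×10^7 s.
λ = C / τ = 8.18×10^7 / 1.50×10^7 = 5.44 W/(m²·K).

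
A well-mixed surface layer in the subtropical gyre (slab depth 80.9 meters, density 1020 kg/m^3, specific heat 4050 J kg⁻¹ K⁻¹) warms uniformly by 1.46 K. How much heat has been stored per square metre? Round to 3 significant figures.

Areal heat capacity C = ρ c_p D = 1020 × 4050 × 80.9 = 3.34×10^8 J/(m²·K).
ΔQ = C ΔT = 3.34×10^8 × 1.46 = 4.88×10^8 J/m².

4.88×10^8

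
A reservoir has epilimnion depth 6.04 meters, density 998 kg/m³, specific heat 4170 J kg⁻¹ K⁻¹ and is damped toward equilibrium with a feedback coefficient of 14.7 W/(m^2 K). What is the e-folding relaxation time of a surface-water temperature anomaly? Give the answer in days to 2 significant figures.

Areal heat capacity C = ρ c_p D = 998 × 4170 × 6.04 = 2.51×10^7 J/(m²·K).
Relaxation time τ = C / λ = 2.51×10^7 / 14.7 = 1.71×10^6 s.
In days: 1.71×10^6 s / (86400 s/day) = 19.8 days.

20 days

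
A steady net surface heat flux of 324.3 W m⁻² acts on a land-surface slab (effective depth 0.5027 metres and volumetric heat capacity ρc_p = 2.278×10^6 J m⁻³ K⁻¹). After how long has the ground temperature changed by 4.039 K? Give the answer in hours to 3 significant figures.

Areal heat capacity C = ρc_p × D = 2.278×10^6 × 0.5027 = 1.15×10^6 J/(m²·K).
Time required: Δt = C ΔT / F = 1.15×10^6 × 4.039 / 324.3 = 14300 s.
In hours: 14300 s / (3600 s/hour) = 3.96 hours.

3.96 hours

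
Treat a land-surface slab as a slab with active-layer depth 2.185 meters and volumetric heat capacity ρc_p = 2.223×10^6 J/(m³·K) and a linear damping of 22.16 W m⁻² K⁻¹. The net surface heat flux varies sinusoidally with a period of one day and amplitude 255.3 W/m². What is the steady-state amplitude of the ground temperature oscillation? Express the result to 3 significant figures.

0.721 K

Areal heat capacity C = ρc_p × D = 2.223×10^6 × 2.185 = 4.86×10^6 J m⁻² K⁻¹.
Angular frequency ω = 2π / T = 2π / 86400 s = 7.27×10^-5 s⁻¹.
√((Cω)² + λ²) = √((353)² + 22.16²) = 354 W/(m²·K).
Amplitude A = F₀ / √((Cω)²+λ²) = 255.3 / 354 = 0.721 K.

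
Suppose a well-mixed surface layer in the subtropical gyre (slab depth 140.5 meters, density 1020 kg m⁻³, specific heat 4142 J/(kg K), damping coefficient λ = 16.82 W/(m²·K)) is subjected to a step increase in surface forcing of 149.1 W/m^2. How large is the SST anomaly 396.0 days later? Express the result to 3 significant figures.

Areal heat capacity C = ρ c_p D = 1020 × 4142 × 140.5 = 5.94×10^8 J/(m²·K).
τ = C / λ = 5.94×10^8 / 16.82 = 3.53×10^7 s.
Equilibrium anomaly ΔT_eq = F / λ = 149.1 / 16.82 = 8.86 K.
t = 396.0 days = 3.42×10^7 s, so t/τ = 0.970.
ΔT(t) = ΔT_eq (1 − e^(−t/τ)) = 8.86 × (1 − e^−0.970) = 5.50 K.

5.50 K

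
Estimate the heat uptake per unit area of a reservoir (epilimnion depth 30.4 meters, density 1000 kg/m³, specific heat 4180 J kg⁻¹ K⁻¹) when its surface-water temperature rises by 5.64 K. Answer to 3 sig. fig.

7.17×10^8

Areal heat capacity C = ρ c_p D = 1000 × 4180 × 30.4 = 1.27×10^8 J/(m²·K).
ΔQ = C ΔT = 1.27×10^8 × 5.64 = 7.17×10^8 J/m².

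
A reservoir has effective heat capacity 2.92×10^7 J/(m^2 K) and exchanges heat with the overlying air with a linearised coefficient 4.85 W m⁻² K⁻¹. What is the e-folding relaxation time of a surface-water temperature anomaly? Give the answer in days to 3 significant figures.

Areal heat capacity C = 2.92×10^7 J/(m^2 K) (given).
Relaxation time τ = C / λ = 2.92×10^7 / 4.85 = 6.02×10^6 s.
In days: 6.02×10^6 s / (86400 s/day) = 69.7 days.

69.7 days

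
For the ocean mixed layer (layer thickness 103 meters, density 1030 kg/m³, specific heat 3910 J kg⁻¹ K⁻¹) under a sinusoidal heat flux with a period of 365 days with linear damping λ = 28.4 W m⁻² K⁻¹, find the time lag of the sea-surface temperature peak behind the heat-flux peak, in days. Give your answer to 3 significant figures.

72.0 days

Areal heat capacity C = ρ c_p D = 1030 × 3910 × 103 = 4.15×10^8 J m⁻² K⁻¹.
ω = 2π / 3.15×10^7 s = 1.99×10^-7 s⁻¹.
Phase lag φ = arctan(Cω/λ) = arctan(82.6/28.4) = 1.24 rad.
Time lag = φ / ω = 1.24 / 1.99×10^-7 = 6.22×10^6 s = 72.0 days.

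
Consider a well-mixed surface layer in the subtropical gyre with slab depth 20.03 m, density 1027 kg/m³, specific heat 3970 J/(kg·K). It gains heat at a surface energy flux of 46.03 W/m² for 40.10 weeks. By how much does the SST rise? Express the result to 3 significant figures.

Areal heat capacity C = ρ c_p D = 1027 × 3970 × 20.03 = 8.17×10^7 J m⁻² K⁻¹.
Net heat input Q = F Δt = 46.03 × (40.10 weeks × 6.048×10^5 s/week) = 1.12×10^9 J/m².
ΔT = Q / C = 1.12×10^9 / 8.17×10^7 = 13.7 K.

13.7 K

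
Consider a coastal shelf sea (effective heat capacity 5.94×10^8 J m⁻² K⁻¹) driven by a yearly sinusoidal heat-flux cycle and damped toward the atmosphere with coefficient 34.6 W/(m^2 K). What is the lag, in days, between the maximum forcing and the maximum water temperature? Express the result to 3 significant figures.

Areal heat capacity C = 5.94×10^8 J m⁻² K⁻¹ (given).
ω = 2π / 3.15×10^7 s = 1.99×10^-7 s⁻¹.
Phase lag φ = arctan(Cω/λ) = arctan(118/34.6) = 1.29 rad.
Time lag = φ / ω = 1.29 / 1.99×10^-7 = 6.46×10^6 s = 74.7 days.

74.7 days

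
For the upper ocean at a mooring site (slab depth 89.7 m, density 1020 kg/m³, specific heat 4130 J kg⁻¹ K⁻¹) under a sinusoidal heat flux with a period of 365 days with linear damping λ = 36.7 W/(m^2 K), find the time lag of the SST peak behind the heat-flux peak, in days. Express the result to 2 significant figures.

Areal heat capacity C = ρ c_p D = 1020 × 4130 × 89.7 = 3.78×10^8 J m⁻² K⁻¹.
ω = 2π / 3.15×10^7 s = 1.99×10^-7 s⁻¹.
Phase lag φ = arctan(Cω/λ) = arctan(75.3/36.7) = 1.12 rad.
Time lag = φ / ω = 1.12 / 1.99×10^-7 = 5.61×10^6 s = 64.9 days.

65 days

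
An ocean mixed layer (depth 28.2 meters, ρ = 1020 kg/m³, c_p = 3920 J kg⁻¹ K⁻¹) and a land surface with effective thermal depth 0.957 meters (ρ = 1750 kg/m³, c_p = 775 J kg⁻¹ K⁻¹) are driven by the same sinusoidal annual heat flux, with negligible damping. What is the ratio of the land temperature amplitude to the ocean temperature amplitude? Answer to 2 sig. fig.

87

C_ocean = 1020 × 3920 × 28.2 = 1.13×10^8 J/(m²·K).
C_land = 1750 × 775 × 0.957 = 1.30×10^6 J/(m²·K).
Undamped amplitude ∝ 1/C, so A_land/A_ocean = C_ocean/C_land = 86.9.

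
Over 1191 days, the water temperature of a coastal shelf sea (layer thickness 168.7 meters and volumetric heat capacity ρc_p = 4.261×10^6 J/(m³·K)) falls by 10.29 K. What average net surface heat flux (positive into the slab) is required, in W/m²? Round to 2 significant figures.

-72

Areal heat capacity C = ρc_p × D = 4.261×10^6 × 168.7 = 7.19×10^8 J m⁻² K⁻¹.
Required heat per unit area: Q = C ΔT = 7.19×10^8 × -10.29 = -7.40×10^9 J/m².
Flux F = Q / Δt = -7.40×10^9 / 1.03×10^8 s = -71.9 W/m².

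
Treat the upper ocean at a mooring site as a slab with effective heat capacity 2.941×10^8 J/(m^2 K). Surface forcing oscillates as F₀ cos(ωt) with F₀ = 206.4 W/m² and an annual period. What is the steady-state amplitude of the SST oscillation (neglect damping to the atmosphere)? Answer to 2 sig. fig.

3.5 K

Areal heat capacity C = 2.941×10^8 J/(m^2 K) (given).
Angular frequency ω = 2π / T = 2π / 3.15×10^7 s = 1.99×10^-7 s⁻¹.
Cω = 2.94×10^8 × 1.99×10^-7 = 58.6 W/(m²·K).
Amplitude A = F₀ / (Cω) = 206.4 / 58.6 = 3.52 K.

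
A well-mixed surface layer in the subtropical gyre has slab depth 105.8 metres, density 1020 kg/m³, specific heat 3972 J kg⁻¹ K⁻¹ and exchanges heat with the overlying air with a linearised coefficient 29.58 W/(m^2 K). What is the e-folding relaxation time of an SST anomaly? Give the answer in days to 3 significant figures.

168 days

Areal heat capacity C = ρ c_p D = 1020 × 3972 × 105.8 = 4.29×10^8 J m⁻² K⁻¹.
Relaxation time τ = C / λ = 4.29×10^8 / 29.58 = 1.45×10^7 s.
In days: 1.45×10^7 s / (86400 s/day) = 168 days.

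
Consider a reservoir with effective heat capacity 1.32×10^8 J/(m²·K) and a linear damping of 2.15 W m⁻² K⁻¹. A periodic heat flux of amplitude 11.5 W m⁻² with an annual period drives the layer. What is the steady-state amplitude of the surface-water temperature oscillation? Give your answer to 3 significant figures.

Areal heat capacity C = 1.32×10^8 J/(m²·K) (given).
Angular frequency ω = 2π / T = 2π / 3.15×10^7 s = 1.99×10^-7 s⁻¹.
√((Cω)² + λ²) = √((26.3)² + 2.15²) = 26.4 W/(m²·K).
Amplitude A = F₀ / √((Cω)²+λ²) = 11.5 / 26.4 = 0.436 K.

0.436 K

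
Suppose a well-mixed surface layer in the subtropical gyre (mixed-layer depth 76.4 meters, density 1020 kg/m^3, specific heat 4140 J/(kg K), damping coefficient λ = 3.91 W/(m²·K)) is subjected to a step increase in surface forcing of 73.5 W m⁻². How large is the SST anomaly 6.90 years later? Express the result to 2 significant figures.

Areal heat capacity C = ρ c_p D = 1020 × 4140 × 76.4 = 3.23×10^8 J/(m²·K).
τ = C / λ = 3.23×10^8 / 3.91 = 8.25×10^7 s.
Equilibrium anomaly ΔT_eq = F / λ = 73.5 / 3.91 = 18.8 K.
t = 6.90 years = 2.18×10^8 s, so t/τ = 2.64.
ΔT(t) = ΔT_eq (1 − e^(−t/τ)) = 18.8 × (1 − e^−2.64) = 17.5 K.

17 K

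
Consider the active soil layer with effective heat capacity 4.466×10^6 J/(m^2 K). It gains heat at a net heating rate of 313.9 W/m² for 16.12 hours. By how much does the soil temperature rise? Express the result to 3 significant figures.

Areal heat capacity C = 4.466×10^6 J/(m^2 K) (given).
Net heat input Q = F Δt = 313.9 × (16.12 hours × 3600 s/hour) = 1.82×10^7 J/m².
ΔT = Q / C = 1.82×10^7 / 4.47×10^6 = 4.08 K.

4.08 K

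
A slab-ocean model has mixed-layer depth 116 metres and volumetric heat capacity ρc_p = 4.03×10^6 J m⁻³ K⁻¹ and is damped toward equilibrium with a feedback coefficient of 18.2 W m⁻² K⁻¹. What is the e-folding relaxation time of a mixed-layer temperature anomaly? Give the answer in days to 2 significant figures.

300 days

Areal heat capacity C = ρc_p × D = 4.03×10^6 × 116 = 4.67×10^8 J m⁻² K⁻¹.
Relaxation time τ = C / λ = 4.67×10^8 / 18.2 = 2.57×10^7 s.
In days: 2.57×10^7 s / (86400 s/day) = 297 days.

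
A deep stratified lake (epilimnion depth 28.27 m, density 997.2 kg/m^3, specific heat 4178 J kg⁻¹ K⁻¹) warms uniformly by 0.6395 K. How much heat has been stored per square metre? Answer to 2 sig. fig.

7.5×10^7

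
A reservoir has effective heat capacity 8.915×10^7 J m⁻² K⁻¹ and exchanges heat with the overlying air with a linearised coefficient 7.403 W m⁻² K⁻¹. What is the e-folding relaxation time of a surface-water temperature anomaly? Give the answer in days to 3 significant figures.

Areal heat capacity C = 8.915×10^7 J m⁻² K⁻¹ (given).
Relaxation time τ = C / λ = 8.92×10^7 / 7.403 = 1.20×10^7 s.
In days: 1.20×10^7 s / (86400 s/day) = 139 days.

139 days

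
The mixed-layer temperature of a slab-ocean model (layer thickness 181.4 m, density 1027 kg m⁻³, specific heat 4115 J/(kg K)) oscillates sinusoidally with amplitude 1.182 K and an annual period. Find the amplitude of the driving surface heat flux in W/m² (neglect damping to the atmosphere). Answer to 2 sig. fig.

180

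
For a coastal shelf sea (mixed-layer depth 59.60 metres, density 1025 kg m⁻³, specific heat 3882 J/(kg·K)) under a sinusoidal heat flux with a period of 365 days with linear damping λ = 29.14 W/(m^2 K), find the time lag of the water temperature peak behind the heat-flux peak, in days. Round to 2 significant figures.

59 days

Areal heat capacity C = ρ c_p D = 1025 × 3882 × 59.60 = 2.37×10^8 J/(m²·K).
ω = 2π / 3.15×10^7 s = 1.99×10^-7 s⁻¹.
Phase lag φ = arctan(Cω/λ) = arctan(47.2/29.14) = 1.02 rad.
Time lag = φ / ω = 1.02 / 1.99×10^-7 = 5.11×10^6 s = 59.1 days.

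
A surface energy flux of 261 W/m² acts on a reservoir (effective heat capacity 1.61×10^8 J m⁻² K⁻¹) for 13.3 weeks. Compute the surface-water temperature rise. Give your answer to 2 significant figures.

Areal heat capacity C = 1.61×10^8 J m⁻² K⁻¹ (given).
Net heat input Q = F Δt = 261 × (13.3 weeks × 6.048×10^5 s/week) = 2.10×10^9 J/m².
ΔT = Q / C = 2.10×10^9 / 1.61×10^8 = 13.0 K.

13 K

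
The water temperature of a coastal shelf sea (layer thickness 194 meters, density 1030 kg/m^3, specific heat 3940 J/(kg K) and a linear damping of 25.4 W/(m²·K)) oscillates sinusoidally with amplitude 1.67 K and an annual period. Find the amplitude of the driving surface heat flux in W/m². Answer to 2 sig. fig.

Areal heat capacity C = ρ c_p D = 1030 × 3940 × 194 = 7.87×10^8 J/(m^2 K).
ω = 2π / 3.15×10^7 s = 1.99×10^-7 s⁻¹.
√((Cω)² + λ²) = √((157)² + 25.4²) = 159 W/(m²·K).
F₀ = A × √((Cω)²+λ²) = 1.67 × 159 = 265 W/m².

270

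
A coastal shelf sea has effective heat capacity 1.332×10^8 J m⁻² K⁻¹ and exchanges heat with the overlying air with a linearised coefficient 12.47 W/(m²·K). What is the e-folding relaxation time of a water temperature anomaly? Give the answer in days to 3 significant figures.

124 days

Areal heat capacity C = 1.332×10^8 J m⁻² K⁻¹ (given).
Relaxation time τ = C / λ = 1.33×10^8 / 12.47 = 1.07×10^7 s.
In days: 1.07×10^7 s / (86400 s/day) = 124 days.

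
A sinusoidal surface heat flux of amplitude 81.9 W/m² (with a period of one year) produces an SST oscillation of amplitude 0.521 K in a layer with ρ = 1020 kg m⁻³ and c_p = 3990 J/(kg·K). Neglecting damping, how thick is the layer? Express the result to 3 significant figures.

194 m

ω = 2π / 3.15×10^7 s = 1.99×10^-7 s⁻¹.
Required C = F₀ / (A ω) = 81.9 / (0.521 × 1.99×10^-7) = 7.89×10^8 J/(m²·K).
D = C / (ρ c_p) = 7.89×10^8 / (1020 × 3990) = 194 m.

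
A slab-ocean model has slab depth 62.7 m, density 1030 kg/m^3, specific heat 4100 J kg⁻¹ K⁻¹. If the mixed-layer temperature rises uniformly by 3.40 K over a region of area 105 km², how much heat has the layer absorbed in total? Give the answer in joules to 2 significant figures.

9.5×10^16 J

Areal heat capacity C = ρ c_p D = 1030 × 4100 × 62.7 = 2.65×10^8 J/(m^2 K).
Heat per unit area: q = C ΔT = 2.65×10^8 × 3.40 = 9.00×10^8 J/m².
Total heat: Q = q × A = 9.00×10^8 × (105 × 10⁶ m²) = 9.45×10^16 J.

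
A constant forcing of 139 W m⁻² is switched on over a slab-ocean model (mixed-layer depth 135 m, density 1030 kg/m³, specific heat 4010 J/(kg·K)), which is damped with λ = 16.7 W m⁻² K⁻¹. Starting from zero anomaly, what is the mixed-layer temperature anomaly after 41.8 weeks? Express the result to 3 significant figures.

Areal heat capacity C = ρ c_p D = 1030 × 4010 × 135 = 5.58×10^8 J/(m²·K).
τ = C / λ = 5.58×10^8 / 16.7 = 3.34×10^7 s.
Equilibrium anomaly ΔT_eq = F / λ = 139 / 16.7 = 8.32 K.
t = 41.8 weeks = 2.53×10^7 s, so t/τ = 0.757.
ΔT(t) = ΔT_eq (1 − e^(−t/τ)) = 8.32 × (1 − e^−0.757) = 4.42 K.

4.42 K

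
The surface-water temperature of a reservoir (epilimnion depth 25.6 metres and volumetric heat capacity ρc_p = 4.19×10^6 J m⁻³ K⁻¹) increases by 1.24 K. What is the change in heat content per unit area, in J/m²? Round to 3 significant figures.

1.33×10^8

Areal heat capacity C = ρc_p × D = 4.19×10^6 × 25.6 = 1.07×10^8 J/(m²·K).
ΔQ = C ΔT = 1.07×10^8 × 1.24 = 1.33×10^8 J/m².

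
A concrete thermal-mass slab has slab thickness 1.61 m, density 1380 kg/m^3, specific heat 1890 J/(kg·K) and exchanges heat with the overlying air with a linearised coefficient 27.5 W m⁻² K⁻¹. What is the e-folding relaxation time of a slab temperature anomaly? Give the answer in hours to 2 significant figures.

42 hours

Areal heat capacity C = ρ c_p D = 1380 × 1890 × 1.61 = 4.20×10^6 J/(m^2 K).
Relaxation time τ = C / λ = 4.20×10^6 / 27.5 = 1.53×10^5 s.
In hours: 1.53×10^5 s / (3600 s/hour) = 42.4 hours.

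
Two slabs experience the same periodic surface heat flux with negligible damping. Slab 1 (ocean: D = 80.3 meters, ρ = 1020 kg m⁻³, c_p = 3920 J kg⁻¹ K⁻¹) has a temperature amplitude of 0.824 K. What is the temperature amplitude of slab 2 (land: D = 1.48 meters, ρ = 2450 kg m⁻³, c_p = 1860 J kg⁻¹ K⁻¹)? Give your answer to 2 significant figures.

39 K

C_ocean = 3.21×10^8 J/(m²·K); C_land = 6.74×10^6 J/(m²·K).
A ∝ 1/C ⇒ A_land = A_ocean × C_ocean/C_land = 0.824 × 47.6 = 39.2 K.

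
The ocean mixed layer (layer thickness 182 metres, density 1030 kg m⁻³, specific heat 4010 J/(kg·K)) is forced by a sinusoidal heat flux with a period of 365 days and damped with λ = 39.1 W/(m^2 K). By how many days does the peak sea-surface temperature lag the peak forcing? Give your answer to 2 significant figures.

76 days

Areal heat capacity C = ρ c_p D = 1030 × 4010 × 182 = 7.52×10^8 J m⁻² K⁻¹.
ω = 2π / 3.15×10^7 s = 1.99×10^-7 s⁻¹.
Phase lag φ = arctan(Cω/λ) = arctan(150/39.1) = 1.32 rad.
Time lag = φ / ω = 1.32 / 1.99×10^-7 = 6.60×10^6 s = 76.4 days.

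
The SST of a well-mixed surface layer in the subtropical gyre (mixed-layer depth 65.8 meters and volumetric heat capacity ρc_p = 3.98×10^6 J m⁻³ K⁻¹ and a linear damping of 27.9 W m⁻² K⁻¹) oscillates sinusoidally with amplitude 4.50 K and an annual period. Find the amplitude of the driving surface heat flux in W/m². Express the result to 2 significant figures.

Areal heat capacity C = ρc_p × D = 3.98×10^6 × 65.8 = 2.62×10^8 J/(m²·K).
ω = 2π / 3.15×10^7 s = 1.99×10^-7 s⁻¹.
√((Cω)² + λ²) = √((52.2)² + 27.9²) = 59.2 W/(m²·K).
F₀ = A × √((Cω)²+λ²) = 4.50 × 59.2 = 266 W/m².

270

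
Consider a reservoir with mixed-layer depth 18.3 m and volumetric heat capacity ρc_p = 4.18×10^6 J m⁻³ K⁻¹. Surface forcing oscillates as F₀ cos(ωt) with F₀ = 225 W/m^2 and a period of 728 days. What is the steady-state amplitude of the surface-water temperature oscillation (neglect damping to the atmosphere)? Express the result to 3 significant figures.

29.4 K

Areal heat capacity C = ρc_p × D = 4.18×10^6 × 18.3 = 7.65×10^7 J/(m^2 K).
Angular frequency ω = 2π / T = 2π / 6.29×10^7 s = 9.99×10^-8 s⁻¹.
Cω = 7.65×10^7 × 9.99×10^-8 = 7.64 W/(m²·K).
Amplitude A = F₀ / (Cω) = 225 / 7.64 = 29.4 K.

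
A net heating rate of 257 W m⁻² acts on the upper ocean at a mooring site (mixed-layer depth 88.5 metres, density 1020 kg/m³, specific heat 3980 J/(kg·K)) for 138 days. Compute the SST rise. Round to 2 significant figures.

8.5 K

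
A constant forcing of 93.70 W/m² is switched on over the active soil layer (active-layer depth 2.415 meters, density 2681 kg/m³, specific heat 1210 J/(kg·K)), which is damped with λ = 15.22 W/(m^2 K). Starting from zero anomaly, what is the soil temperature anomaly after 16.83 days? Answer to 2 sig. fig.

5.8 K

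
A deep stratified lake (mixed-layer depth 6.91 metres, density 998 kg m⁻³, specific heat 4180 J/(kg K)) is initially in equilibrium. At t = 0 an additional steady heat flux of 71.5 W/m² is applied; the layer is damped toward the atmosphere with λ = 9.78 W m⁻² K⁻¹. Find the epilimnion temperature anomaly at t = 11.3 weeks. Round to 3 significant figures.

6.59 K

Areal heat capacity C = ρ c_p D = 998 × 4180 × 6.91 = 2.88×10^7 J m⁻² K⁻¹.
τ = C / λ = 2.88×10^7 / 9.78 = 2.95×10^6 s.
Equilibrium anomaly ΔT_eq = F / λ = 71.5 / 9.78 = 7.31 K.
t = 11.3 weeks = 6.83×10^6 s, so t/τ = 2.32.
ΔT(t) = ΔT_eq (1 − e^(−t/τ)) = 7.31 × (1 − e^−2.32) = 6.59 K.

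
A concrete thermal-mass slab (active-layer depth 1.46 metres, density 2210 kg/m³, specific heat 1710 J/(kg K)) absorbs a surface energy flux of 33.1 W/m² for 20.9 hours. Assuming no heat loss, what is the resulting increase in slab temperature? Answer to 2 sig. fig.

0.45 K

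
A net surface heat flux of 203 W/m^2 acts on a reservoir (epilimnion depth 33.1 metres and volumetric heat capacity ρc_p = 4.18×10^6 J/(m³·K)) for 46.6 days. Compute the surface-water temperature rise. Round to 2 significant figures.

Areal heat capacity C = ρc_p × D = 4.18×10^6 × 33.1 = 1.38×10^8 J/(m^2 K).
Net heat input Q = F Δt = 203 × (46.6 days × 86400 s/day) = 8.17×10^8 J/m².
ΔT = Q / C = 8.17×10^8 / 1.38×10^8 = 5.91 K.

5.9 K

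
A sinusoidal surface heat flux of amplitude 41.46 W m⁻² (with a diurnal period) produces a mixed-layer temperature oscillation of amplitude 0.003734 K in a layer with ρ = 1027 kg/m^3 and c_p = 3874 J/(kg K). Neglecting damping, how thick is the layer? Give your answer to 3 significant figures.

38.4 m

ω = 2π / 86400 s = 7.27×10^-5 s⁻¹.
Required C = F₀ / (A ω) = 41.46 / (0.003734 × 7.27×10^-5) = 1.53×10^8 J/(m²·K).
D = C / (ρ c_p) = 1.53×10^8 / (1027 × 3874) = 38.4 m.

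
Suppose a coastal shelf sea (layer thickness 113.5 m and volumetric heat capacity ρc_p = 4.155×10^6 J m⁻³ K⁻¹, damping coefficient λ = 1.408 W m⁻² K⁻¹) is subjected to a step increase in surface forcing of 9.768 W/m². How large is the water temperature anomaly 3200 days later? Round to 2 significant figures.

3.9 K

Areal heat capacity C = ρc_p × D = 4.155×10^6 × 113.5 = 4.72×10^8 J/(m^2 K).
τ = C / λ = 4.72×10^8 / 1.408 = 3.35×10^8 s.
Equilibrium anomaly ΔT_eq = F / λ = 9.768 / 1.408 = 6.94 K.
t = 3200 days = 2.76×10^8 s, so t/τ = 0.825.
ΔT(t) = ΔT_eq (1 − e^(−t/τ)) = 6.94 × (1 − e^−0.825) = 3.90 K.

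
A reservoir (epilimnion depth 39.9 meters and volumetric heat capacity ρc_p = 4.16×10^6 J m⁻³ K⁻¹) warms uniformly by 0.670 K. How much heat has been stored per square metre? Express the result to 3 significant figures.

1.11×10^8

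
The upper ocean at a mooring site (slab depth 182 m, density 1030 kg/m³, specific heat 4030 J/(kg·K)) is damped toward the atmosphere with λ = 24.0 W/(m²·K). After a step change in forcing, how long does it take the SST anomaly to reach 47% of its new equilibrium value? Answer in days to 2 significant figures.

Areal heat capacity C = ρ c_p D = 1030 × 4030 × 182 = 7.55×10^8 J m⁻² K⁻¹.
τ = C / λ = 7.55×10^8 / 24.0 = 3.15×10^7 s.
Fraction reached: 1 − e^(−t/τ) = 0.47 ⇒ t = −τ ln(1 − 0.47) = τ × 0.635.
t = 2.00×10^7 s = 231 days.

230 days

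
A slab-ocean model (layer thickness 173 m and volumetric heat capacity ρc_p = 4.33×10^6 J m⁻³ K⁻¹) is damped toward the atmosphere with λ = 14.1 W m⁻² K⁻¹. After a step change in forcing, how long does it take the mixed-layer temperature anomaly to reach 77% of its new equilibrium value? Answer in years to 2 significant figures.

2.5 years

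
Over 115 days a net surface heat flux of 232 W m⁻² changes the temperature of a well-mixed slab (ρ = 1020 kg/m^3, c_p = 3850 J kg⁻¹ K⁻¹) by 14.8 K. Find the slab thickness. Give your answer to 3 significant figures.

39.7 m

Heat input Q = F Δt = 232 × 9.94×10^6 s = 2.31×10^9 J/m².
Required areal heat capacity C = Q / ΔT = 1.56×10^8 J/(m²·K).
Depth D = C / (ρ c_p) = 1.56×10^8 / (1020 × 3850) = 39.7 m.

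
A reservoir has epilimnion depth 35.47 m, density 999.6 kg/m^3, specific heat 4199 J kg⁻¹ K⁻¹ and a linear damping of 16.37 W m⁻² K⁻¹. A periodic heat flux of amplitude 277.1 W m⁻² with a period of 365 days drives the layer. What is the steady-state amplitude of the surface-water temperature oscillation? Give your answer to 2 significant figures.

Areal heat capacity C = ρ c_p D = 999.6 × 4199 × 35.47 = 1.49×10^8 J m⁻² K⁻¹.
Angular frequency ω = 2π / T = 2π / 3.15×10^7 s = 1.99×10^-7 s⁻¹.
√((Cω)² + λ²) = √((29.7)² + 16.37²) = 33.9 W/(m²·K).
Amplitude A = F₀ / √((Cω)²+λ²) = 277.1 / 33.9 = 8.18 K.

8.2 K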